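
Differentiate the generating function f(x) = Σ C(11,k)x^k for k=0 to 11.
Term-by-term differentiation gives Σ k·C(11,k)x^{k-1} for k=1 to 11.
Final answer: Σ k·C(11,k)x^(k-1) for k=1 to 11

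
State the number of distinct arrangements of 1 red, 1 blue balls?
Multinomial: 2!/(1! × 1!) = 2.

Answer: 2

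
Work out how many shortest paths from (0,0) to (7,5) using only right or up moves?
792

Choose 7 rights from 12 moves: C(12,7) = 792.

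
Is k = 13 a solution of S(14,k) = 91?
S(14,13) = 13·S(13,13) + S(13,12) = 13·1 + 78 = 91, which equals 91.

Answer: Yes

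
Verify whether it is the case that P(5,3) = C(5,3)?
False

Solution: P(5,3) = 60 but C(5,3) = 10; they differ by a factor of 3! = 6, so the statement does not hold.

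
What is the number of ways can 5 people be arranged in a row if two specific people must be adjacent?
48

Explanation: Treat pair as unit: (5-1)! arrangements × 2 internal orders = 48.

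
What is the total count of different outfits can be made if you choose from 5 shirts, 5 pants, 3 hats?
75

Reasoning: By the multiplication principle: 5 × 5 × 3 = 75.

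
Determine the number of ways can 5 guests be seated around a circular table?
24

Working:
Circular arrangements: (5-1)! = 24.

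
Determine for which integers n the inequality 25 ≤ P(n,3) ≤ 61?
P(4,3)=24; P(5,3)=60; P(6,3)=120. So valid n = 5.

Answer: 5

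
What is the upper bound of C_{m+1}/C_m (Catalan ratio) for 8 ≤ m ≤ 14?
29/8

Working:
C_{m+1}/C_m = 2(2m+1)/(m+2), which increases with m. Maximum at m = 14: 2·29/16 = 29/8.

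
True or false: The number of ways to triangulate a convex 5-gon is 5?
True

Working:
Triangulations of a convex 5-gon are counted by the Catalan number C_3: C_3 = C(6,3)/(3+1) = 20/4 = 5.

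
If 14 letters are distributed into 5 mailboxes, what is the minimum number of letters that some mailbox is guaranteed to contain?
3

Solution: Pigeonhole: ⌈14/5⌉ = 3.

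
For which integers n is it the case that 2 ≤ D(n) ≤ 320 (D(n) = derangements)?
Using D(n) = (n−1)[D(n−1) + D(n−2)] with D(1)=0, D(2)=1: D(2)=1; D(3)=2; D(4)=9; D(5)=44; D(6)=265; D(7)=1,854. So valid n = 3, 4, 5, 6.
Final answer: 3, 4, 5, 6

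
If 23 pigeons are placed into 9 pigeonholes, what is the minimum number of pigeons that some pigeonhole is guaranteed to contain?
Pigeonhole: ⌈23/9⌉ = 3.
Final answer: 3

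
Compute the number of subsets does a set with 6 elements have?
64

Explanation: Each element can be included or excluded: 2^6 = 64.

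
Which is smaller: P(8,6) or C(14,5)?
C(14,5)

Reasoning: P(8,6)=20,160, C(14,5)=2,002.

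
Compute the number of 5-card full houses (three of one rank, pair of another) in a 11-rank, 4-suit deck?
2,640

Triple rank: 11. Triple suits: C(4,3)=4. Pair rank: 10. Pair suits: C(4,2)=6. Total: 2,640.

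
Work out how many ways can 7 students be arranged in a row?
Arrangements of 7 distinct objects: 7! = 5,040.

Answer: 5,040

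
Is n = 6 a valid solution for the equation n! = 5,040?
No

Working:
6! = 6·5! = 6·120 = 720, which does not equal 5,040.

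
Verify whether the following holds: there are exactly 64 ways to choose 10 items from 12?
False

Working:
C(12,10) = 66 ≠ 64.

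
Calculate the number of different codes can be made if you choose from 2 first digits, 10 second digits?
20

By the multiplication principle: 2 × 10 = 20.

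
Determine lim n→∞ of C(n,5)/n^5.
1/120

C(n,5) ≈ n^5/5! for large n. Limit = 1/5! = 1/120.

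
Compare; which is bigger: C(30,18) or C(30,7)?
C(30,18)=86,493,225, C(30,7)=2,035,800.
Final answer: C(30,18)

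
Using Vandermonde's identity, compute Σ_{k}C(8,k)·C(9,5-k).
6,188

= C(8+9,5) = C(17,5) = 6,188.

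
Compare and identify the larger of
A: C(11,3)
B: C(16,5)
B

Reasoning: A=C(11,3)=165, B=C(16,5)=4,368.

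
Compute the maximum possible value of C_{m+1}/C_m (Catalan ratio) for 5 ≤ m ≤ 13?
18/5

Solution: C_{m+1}/C_m = 2(2m+1)/(m+2), which increases with m. Maximum at m = 13: 2·27/15 = 18/5.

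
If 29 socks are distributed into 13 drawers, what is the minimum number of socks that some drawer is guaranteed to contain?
3

Solution: Pigeonhole: ⌈29/13⌉ = 3.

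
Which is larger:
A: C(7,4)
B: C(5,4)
A

Reasoning: A=C(7,4)=35, B=C(5,4)=5.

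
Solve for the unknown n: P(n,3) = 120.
6
P(n,3) = n(n−1)(n−2) is increasing in n; n(n−1)(n−2) ≈ (n−1)^3 = 120 gives n ≈ 5.9. Check: P(4,3) = 24, P(5,3) = 60, P(6,3) = 120 ✓. So n = 6.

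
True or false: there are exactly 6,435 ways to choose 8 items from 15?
C(15,8) = 6,435.

Answer: True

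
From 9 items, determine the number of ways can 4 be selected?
C(9,4) = 9! / (4! × (9-4)!)
         = 9! / (4! × 5!)
         = 126
Final answer: 126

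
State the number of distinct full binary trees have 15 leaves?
2,674,440

Using the Catalan number formula: C_n = C(2n, n) / (n+1)
C_14 = C(28, 14) / (14+1)
     = 40116600 / 15
     = 2,674,440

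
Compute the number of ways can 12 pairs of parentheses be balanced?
208,012

Explanation: Using the Catalan number formula: C_n = C(2n, n) / (n+1)
C_12 = C(24, 12) / (12+1)
     = 2704156 / 13
     = 208,012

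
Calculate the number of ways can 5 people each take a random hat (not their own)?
44

Reasoning: Using D(n) = (n-1)[D(n-1) + D(n-2)]:
D(5) = (5-1) × [D(4) + D(3)]
      = 4 × [9 + 2]
      = 4 × 11
      = 44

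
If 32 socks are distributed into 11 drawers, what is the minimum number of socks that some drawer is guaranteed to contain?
3

Reasoning: Pigeonhole: ⌈32/11⌉ = 3.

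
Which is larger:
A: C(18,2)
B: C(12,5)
B
A=C(18,2)=153, B=C(12,5)=792.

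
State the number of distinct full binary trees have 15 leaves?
Using the Catalan number formula: C_n = C(2n, n) / (n+1)
C_14 = C(28, 14) / (14+1)
     = 40116600 / 15
     = 2,674,440
Final answer: 2,674,440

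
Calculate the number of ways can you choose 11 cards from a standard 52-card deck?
60,403,728,840
C(52,11) = 60,403,728,840.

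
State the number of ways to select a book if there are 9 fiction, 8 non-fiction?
17

Reasoning: By the addition principle: 9 + 8 = 17.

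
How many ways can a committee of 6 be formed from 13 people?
1,716
C(13,6) = 13! / (6! × (13-6)!)
         = 13! / (6! × 7!)
         = 1,716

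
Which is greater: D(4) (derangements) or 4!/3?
D(4)

Solution: D(4) = (4-1)·[D(3) + D(2)] = 3·[2 + 1] = 9; 4!/3 = 24/3 = 8.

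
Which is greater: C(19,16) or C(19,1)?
C(19,16)

Working:
C(19,16)=969, C(19,1)=19.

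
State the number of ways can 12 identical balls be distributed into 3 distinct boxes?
91

Solution: C(12+3-1, 3-1) = C(14, 2) = 91.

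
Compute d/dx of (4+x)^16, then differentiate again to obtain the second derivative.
First derivative: 16(4+x)^{15}. Second derivative: 16·15·(4+x)^{14} = 240(4+x)^{14}.

Answer: 240(4+x)^14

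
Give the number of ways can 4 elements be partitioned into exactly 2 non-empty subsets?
7

Solution: This equals S(4,2), the Stirling number of the 2nd kind.
Using the Stirling recurrence: S(n,k) = k·S(n-1,k) + S(n-1,k-1)
S(4,2) = 2·S(3,2) + S(3,1)
         = 2·3 + 1
         = 6 + 1
         = 7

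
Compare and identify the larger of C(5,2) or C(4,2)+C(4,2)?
C(4,2)+C(4,2)

Working:
C(5,2)=10; C(4,2)+C(4,2)=6+6=12.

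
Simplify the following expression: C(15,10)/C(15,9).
C(n,k+1)/C(n,k) = (n−k)/(k+1). Here (15−9)/(9+1) = 6/10 = 3/5.
Final answer: 3/5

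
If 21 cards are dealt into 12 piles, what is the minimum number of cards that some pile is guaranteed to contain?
Pigeonhole: ⌈21/12⌉ = 2.
Final answer: 2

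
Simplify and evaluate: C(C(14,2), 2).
4,095

Working:
C(14,2) = 91, then C(91, 2) = 4,095.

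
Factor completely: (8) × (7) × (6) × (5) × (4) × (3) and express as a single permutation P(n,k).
Product of 6 consecutive descending integers starting at 8: P(8,6) = 8!/2! = 20,160.

Answer: P(8,6) = 8!/(2)!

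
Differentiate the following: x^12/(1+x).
(12x^11(1+x) - x^12)/(1+x)²

Working:
Quotient rule: [12x^{11}(1+x) - x^12]/(1+x)².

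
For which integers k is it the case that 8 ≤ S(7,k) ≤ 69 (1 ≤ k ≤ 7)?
2, 6

S(7,1)=1; S(7,2)=63; S(7,3)=301; S(7,4)=350; S(7,5)=140; S(7,6)=21; S(7,7)=1. So valid k = 2, 6.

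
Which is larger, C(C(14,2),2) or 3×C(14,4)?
C(C(14,2),2)

Reasoning: C(C(14,2),2)=4,095, 3×C(14,4)=3,003.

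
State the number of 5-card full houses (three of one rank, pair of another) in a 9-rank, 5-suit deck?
7,200

Triple rank: 9. Triple suits: C(5,3)=10. Pair rank: 8. Pair suits: C(5,2)=10. Total: 7,200.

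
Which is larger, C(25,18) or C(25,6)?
C(25,18)

Working:
C(25,18)=480,700, C(25,6)=177,100.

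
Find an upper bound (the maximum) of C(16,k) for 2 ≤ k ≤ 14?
12,870

Working:
C(16,k) is maximised at the centre of the row: C(16,8) = 12,870.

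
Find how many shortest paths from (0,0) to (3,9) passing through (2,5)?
To (2,5): C(7,2)=21. From there: C(5,1)=5. Total: 105.

Answer: 105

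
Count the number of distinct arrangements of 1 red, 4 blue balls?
5

Explanation: Multinomial: 5!/(1! × 4!) = 5.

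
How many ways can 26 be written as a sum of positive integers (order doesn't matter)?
2,436

Explanation: Pentagonal recurrence p(n) = p(n−1) + p(n−2) − p(n−5) − p(n−7) + …: p(26) = p(25) + p(24) − p(21) − p(19) + p(14) + p(11) − p(4) − p(0) = 1,958 + 1,575 − 792 − 490 + 135 + 56 − 5 − 1 = 2,436.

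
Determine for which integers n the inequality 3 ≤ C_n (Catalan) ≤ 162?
C_2=2; C_3=5; C_4=14; C_5=42; C_6=132; C_7=429. So valid n = 3, 4, 5, 6.
Final answer: 3, 4, 5, 6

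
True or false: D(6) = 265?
Derangements of 6 elements: D(6) = (6-1)·[D(5) + D(4)] = 5·[44 + 9] = 265.

Answer: True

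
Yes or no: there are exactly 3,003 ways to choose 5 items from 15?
Yes

C(15,5) = 3,003.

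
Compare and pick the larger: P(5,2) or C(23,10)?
C(23,10)

Solution: P(5,2)=20, C(23,10)=1,144,066.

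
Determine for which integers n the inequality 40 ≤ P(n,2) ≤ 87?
7, 8, 9

Explanation: P(6,2)=30; P(7,2)=42; P(8,2)=56; P(9,2)=72; P(10,2)=90. So valid n = 7, 8, 9.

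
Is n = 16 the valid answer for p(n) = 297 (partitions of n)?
No

Working:
Pentagonal recurrence p(n) = p(n−1) + p(n−2) − p(n−5) − p(n−7) + …: p(16) = p(15) + p(14) − p(11) − p(9) + p(4) + p(1) = 176 + 135 − 56 − 30 + 5 + 1 = 231, which does not equal 297.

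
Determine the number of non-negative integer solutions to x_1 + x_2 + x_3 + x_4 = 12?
455

Working:
C(12+4-1, 4-1) = 455.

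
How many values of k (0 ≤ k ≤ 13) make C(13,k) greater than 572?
Row 13 is unimodal and symmetric about k=13/2. C(13,3)=286 ≤ 572; C(13,4)=715 > 572; by symmetry C(13,k) > 572 for k = 4..9. That's 9 - 4 + 1 = 6 values.

Answer: 6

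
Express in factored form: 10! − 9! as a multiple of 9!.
9 × 9! = 3,265,920

Explanation: 10! − 9! = 10·9! − 9! = (10 − 1)·9! = 9 × 9! = 3,265,920.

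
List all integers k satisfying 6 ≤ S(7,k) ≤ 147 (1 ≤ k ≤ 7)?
2, 5, 6

Reasoning: S(7,1)=1; S(7,2)=63; S(7,3)=301; S(7,4)=350; S(7,5)=140; S(7,6)=21; S(7,7)=1. So valid k = 2, 5, 6.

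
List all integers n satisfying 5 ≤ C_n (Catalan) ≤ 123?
3, 4, 5
C_2=2; C_3=5; C_4=14; C_5=42; C_6=132. So valid n = 3, 4, 5.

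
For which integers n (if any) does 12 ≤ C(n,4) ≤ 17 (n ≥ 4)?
6

Solution: C(5,4)=5; C(6,4)=15; C(7,4)=35. So valid n = 6.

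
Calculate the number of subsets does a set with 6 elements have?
64

Explanation: Each element can be included or excluded: 2^6 = 64.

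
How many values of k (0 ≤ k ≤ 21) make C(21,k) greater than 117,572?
6
Row 21 is unimodal and symmetric about k=21/2. C(21,7)=116,280 ≤ 117,572; C(21,8)=203,490 > 117,572; by symmetry C(21,k) > 117,572 for k = 8..13. That's 13 - 8 + 1 = 6 values.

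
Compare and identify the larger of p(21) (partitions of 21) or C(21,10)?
C(21,10)

Pentagonal recurrence p(n) = p(n−1) + p(n−2) − p(n−5) − p(n−7) + …: p(21) = p(20) + p(19) − p(16) − p(14) + p(9) + p(6) = 627 + 490 − 231 − 135 + 30 + 11 = 792; C(21,10) = 352,716.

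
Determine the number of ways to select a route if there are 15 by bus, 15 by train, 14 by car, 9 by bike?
53

Solution: By the addition principle: 15 + 15 + 14 + 9 = 53.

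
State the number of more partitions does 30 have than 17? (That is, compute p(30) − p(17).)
5,307

Solution: Pentagonal recurrence p(n) = p(n−1) + p(n−2) − p(n−5) − p(n−7) + …: p(30) = p(29) + p(28) − p(25) − p(23) + p(18) + p(15) − p(8) − p(4) = 4,565 + 3,718 − 1,958 − 1,255 + 385 + 176 − 22 − 5 = 5,604.
p(17) = p(16) + p(15) − p(12) − p(10) + p(5) + p(2) = 231 + 176 − 77 − 42 + 7 + 2 = 297.
Difference = 5,604 − 297 = 5,307.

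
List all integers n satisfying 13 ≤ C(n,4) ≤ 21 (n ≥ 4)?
6
C(5,4)=5; C(6,4)=15; C(7,4)=35. So valid n = 6.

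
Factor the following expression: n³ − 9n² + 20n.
n(n − 4)(n − 5)

Reasoning: n³ − 9n² + 20n = n(n² − 9n + 20) = n(n − 4)(n − 5).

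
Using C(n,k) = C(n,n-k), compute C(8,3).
56

Explanation: C(8,3) = C(8,5) = 56.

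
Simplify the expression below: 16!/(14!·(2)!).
120

Explanation: This is C(16,14) = 120.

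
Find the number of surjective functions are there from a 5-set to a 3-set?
150

Solution: Onto functions = 3! × S(5,3)
First compute S(5,3) via recurrence:
Using the Stirling recurrence: S(n,k) = k·S(n-1,k) + S(n-1,k-1)
S(5,3) = 3·S(4,3) + S(4,2)
         = 3·6 + 7
         = 18 + 7
         = 25
Then: 6 × 25 = 150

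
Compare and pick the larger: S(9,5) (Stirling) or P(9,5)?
P(9,5)

Working:
S(9,5) = 5·S(8,5) + S(8,4) = 5·1,050 + 1,701 = 6,951; P(9,5) = 15,120.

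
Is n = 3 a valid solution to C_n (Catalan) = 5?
Yes

Explanation: C_3 = C(6,3)/(3+1) = 20/4 = 5, which equals 5.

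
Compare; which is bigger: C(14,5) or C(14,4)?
C(14,5)=2,002, C(14,4)=1,001.
Final answer: C(14,5)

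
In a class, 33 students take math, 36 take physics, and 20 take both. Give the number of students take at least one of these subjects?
49
|A∪B| = |A|+|B|-|A∩B| = 33+36-20 = 49.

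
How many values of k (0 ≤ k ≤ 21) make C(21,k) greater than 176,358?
6
Row 21 is unimodal and symmetric about k=21/2. C(21,7)=116,280 ≤ 176,358; C(21,8)=203,490 > 176,358; by symmetry C(21,k) > 176,358 for k = 8..13. That's 13 - 8 + 1 = 6 values.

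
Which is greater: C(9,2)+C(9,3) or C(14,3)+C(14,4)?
First=120, Second=1,365.

Answer: C(14,3)+C(14,4)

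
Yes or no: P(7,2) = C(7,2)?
P(7,2) = 42 but C(7,2) = 21; they differ by a factor of 2! = 2, so the statement does not hold.

Answer: No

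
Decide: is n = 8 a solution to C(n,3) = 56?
Yes

Working:
C(8,3) = 8·7·6/3! = 336/6 = 56, which equals 56.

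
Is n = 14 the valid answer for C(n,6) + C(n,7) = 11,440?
C(14,6) + C(14,7) = 3,003 + 3,432 = 6,435, which does not equal 11,440.

Answer: No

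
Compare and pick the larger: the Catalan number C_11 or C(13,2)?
C_11

Reasoning: C_11 = C(22,11)/(11+1) = 705,432/12 = 58,786; C(13,2) = 78.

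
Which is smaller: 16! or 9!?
16!=20,922,789,888,000, 9!=362,880. 16! > 9!.

Answer: 9!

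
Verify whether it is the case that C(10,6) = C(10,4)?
True

Symmetry C(n,k) = C(n,n-k): C(10,6) = 210 and C(10,4) = 210. Both sides agree, so the statement holds.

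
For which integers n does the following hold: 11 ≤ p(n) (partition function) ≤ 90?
6, 7, 8, 9, 10, 11, 12
Tabulating p(n) via p(n) = p(n−1) + p(n−2) − p(n−5) − p(n−7) + …: p(5)=7; p(6)=11; p(7)=15; p(8)=22; p(9)=30; p(10)=42; p(11)=56; p(12)=77; p(13)=101. So valid n = 6, 7, 8, 9, 10, 11, 12.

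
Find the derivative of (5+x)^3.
3(5+x)^2

Reasoning: Using the power rule: d/dx (5+x)^3 = 3(5+x)^{2}.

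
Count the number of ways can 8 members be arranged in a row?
Arrangements of 8 distinct objects: 8! = 40,320.

Answer: 40,320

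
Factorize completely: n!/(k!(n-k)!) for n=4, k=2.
C(4,2) = 6
This is the binomial coefficient C(4,2) = 6.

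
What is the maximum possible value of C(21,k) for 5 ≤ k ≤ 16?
C(21,k) is maximised at the centre of the row: C(21,10) = 352,716.
Final answer: 352,716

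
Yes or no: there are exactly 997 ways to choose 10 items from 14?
No
C(14,10) = 1,001 ≠ 997.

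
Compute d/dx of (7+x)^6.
6(7+x)^5

Reasoning: Using the power rule: d/dx (7+x)^6 = 6(7+x)^{5}.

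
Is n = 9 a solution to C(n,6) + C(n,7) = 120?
C(9,6) + C(9,7) = 84 + 36 = 120, which equals 120.

Answer: Yes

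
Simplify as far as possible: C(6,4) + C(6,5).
21

By Pascal's identity: C(7,5) = 21.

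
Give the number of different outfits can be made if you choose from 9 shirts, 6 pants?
By the multiplication principle: 9 × 6 = 54.
Final answer: 54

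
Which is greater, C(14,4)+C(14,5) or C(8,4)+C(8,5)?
First=3,003, Second=126.

Answer: C(14,4)+C(14,5)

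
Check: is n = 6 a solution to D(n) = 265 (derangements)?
D(6) = (6-1)·[D(5) + D(4)] = 5·[44 + 9] = 265, which equals 265.
Final answer: Yes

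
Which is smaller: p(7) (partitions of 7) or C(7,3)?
Pentagonal recurrence p(n) = p(n−1) + p(n−2) − p(n−5) − p(n−7) + …: p(7) = p(6) + p(5) − p(2) − p(0) = 11 + 7 − 2 − 1 = 15; C(7,3) = 35.

Answer: p(7)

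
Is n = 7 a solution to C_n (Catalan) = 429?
Yes

Explanation: C_7 = C(14,7)/(7+1) = 3,432/8 = 429, which equals 429.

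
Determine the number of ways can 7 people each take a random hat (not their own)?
Using D(n) = (n-1)[D(n-1) + D(n-2)]:
D(7) = (7-1) × [D(6) + D(5)]
      = 6 × [265 + 44]
      = 6 × 309
      = 1,854

Answer: 1,854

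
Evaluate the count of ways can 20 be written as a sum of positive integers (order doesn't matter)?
Pentagonal recurrence p(n) = p(n−1) + p(n−2) − p(n−5) − p(n−7) + …: p(20) = p(19) + p(18) − p(15) − p(13) + p(8) + p(5) = 490 + 385 − 176 − 101 + 22 + 7 = 627.
Final answer: 627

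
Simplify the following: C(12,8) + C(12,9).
715

By Pascal's identity: C(13,9) = 715.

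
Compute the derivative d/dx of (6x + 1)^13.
Chain rule: 13(6x+1)^{12} × 6 = 78(6x+1)^{12}.
Final answer: 78(6x + 1)^12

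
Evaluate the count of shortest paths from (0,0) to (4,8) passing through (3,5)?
224

Explanation: To (3,5): C(8,3)=56. From there: C(4,1)=4. Total: 224.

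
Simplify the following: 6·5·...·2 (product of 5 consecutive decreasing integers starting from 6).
720

Reasoning: This is P(6,5) = 6!/(1)! = 720.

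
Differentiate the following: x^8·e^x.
(8x^7 + x^8)e^x

Explanation: Product rule: d/dx[x^8]·e^x + x^8·d/dx[e^x] = 8x^{7}e^x + x^8e^x.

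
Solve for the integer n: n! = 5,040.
7

Solution: n! is strictly increasing. 5! = 120, 6! = 720, 7! = 5,040 ✓. So n = 7.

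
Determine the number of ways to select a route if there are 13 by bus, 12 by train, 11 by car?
By the addition principle: 13 + 12 + 11 = 36.
Final answer: 36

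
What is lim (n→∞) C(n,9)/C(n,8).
∞

Reasoning: C(n,9)/C(n,8) = (n-8)/9 → ∞ as n → ∞.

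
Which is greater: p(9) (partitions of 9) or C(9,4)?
C(9,4)

Explanation: Pentagonal recurrence p(n) = p(n−1) + p(n−2) − p(n−5) − p(n−7) + …: p(9) = p(8) + p(7) − p(4) − p(2) = 22 + 15 − 5 − 2 = 30; C(9,4) = 126.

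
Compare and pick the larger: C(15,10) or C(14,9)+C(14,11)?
C(15,10)

Explanation: C(15,10)=3,003; C(14,9)+C(14,11)=2,002+364=2,366.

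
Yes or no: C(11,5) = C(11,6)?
Yes

Solution: Symmetry C(n,k) = C(n,n-k): C(11,5) = 462 and C(11,6) = 462. Both sides agree, so the statement holds.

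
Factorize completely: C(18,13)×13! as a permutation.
P(18,13)

Reasoning: C(18,13)×13! = [18!/(13!(5)!)]×13! = 18!/(5)! = P(18,13) = 53,353,114,214,400.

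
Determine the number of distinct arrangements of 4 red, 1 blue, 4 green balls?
630
Multinomial: 9!/(4! × 1! × 4!) = 630.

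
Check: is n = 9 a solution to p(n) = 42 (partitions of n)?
No

Reasoning: Pentagonal recurrence p(n) = p(n−1) + p(n−2) − p(n−5) − p(n−7) + …: p(9) = p(8) + p(7) − p(4) − p(2) = 22 + 15 − 5 − 2 = 30, which does not equal 42.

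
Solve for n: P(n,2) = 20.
5

Reasoning: P(n,2) = n(n−1) is increasing in n; n(n−1) ≈ (n−0.5)^2 = 20 gives n ≈ 5.0. Check: P(3,2) = 6, P(4,2) = 12, P(5,2) = 20 ✓. So n = 5.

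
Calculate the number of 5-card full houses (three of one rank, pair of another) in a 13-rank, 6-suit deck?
46,800

Working:
Triple rank: 13. Triple suits: C(6,3)=20. Pair rank: 12. Pair suits: C(6,2)=15. Total: 46,800.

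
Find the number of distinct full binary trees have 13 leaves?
208,012
Using the Catalan number formula: C_n = C(2n, n) / (n+1)
C_12 = C(24, 12) / (12+1)
     = 2704156 / 13
     = 208,012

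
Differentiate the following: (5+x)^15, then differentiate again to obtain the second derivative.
First derivative: 15(5+x)^{14}. Second derivative: 15·14·(5+x)^{13} = 210(5+x)^{13}.
Final answer: 210(5+x)^13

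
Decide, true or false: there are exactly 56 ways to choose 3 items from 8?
True

Solution: C(8,3) = 56.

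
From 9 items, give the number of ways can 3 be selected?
C(9,3) = 9! / (3! × (9-3)!)
         = 9! / (3! × 6!)
         = 84

Answer: 84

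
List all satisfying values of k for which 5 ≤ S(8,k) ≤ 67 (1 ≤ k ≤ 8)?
7

Reasoning: S(8,1)=1; S(8,2)=127; S(8,3)=966; S(8,4)=1,701; S(8,5)=1,050; S(8,6)=266; S(8,7)=28; S(8,8)=1. So valid k = 7.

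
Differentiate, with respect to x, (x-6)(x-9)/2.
(2x - 15)/2
d/dx[(x-6)(x-9)] = (x-9) + (x-6) = 2x - 15. Dividing by 2 gives (2x - 15)/2.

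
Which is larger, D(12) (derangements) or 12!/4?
D(12)

Explanation: D(12) = (12-1)·[D(11) + D(10)] = 11·[14,684,570 + 1,334,961] = 176,214,841; 12!/4 = 479,001,600/4 = 119,750,400.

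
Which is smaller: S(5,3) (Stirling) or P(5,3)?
S(5,3)
S(5,3) = 3·S(4,3) + S(4,2) = 3·6 + 7 = 25; P(5,3) = 60.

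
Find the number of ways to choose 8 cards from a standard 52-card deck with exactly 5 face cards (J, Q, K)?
7,824,960

Working:
12 face cards and 40 non-face cards: C(12,5) × C(40,3) = 792 × 9,880 = 7,824,960.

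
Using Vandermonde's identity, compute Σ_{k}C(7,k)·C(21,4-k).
20,475

Explanation: = C(7+21,4) = C(28,4) = 20,475.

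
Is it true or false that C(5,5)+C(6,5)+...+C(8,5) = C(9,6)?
Hockey stick identity gives Σ = C(9,6) = 84; RHS C(9,6) = 84.
Final answer: True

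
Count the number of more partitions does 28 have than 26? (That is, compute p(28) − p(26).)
1,282

Explanation: Pentagonal recurrence p(n) = p(n−1) + p(n−2) − p(n−5) − p(n−7) + …: p(28) = p(27) + p(26) − p(23) − p(21) + p(16) + p(13) − p(6) − p(2) = 3,010 + 2,436 − 1,255 − 792 + 231 + 101 − 11 − 2 = 3,718.
p(26) = p(25) + p(24) − p(21) − p(19) + p(14) + p(11) − p(4) − p(0) = 1,958 + 1,575 − 792 − 490 + 135 + 56 − 5 − 1 = 2,436.
Difference = 3,718 − 2,436 = 1,282.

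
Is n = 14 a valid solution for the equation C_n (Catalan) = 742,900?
No

Working:
C_14 = C(28,14)/(14+1) = 40,116,600/15 = 2,674,440, which does not equal 742,900.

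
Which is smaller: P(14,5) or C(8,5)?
C(8,5)
P(14,5)=240,240, C(8,5)=56.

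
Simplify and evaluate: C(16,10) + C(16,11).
12,376

Working:
By Pascal's identity: C(17,11) = 12,376.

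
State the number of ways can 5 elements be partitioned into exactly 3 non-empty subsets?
This equals S(5,3), the Stirling number of the 2nd kind.
Using the Stirling recurrence: S(n,k) = k·S(n-1,k) + S(n-1,k-1)
S(5,3) = 3·S(4,3) + S(4,2)
         = 3·6 + 7
         = 18 + 7
         = 25

Answer: 25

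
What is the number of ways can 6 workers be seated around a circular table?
120

Explanation: Circular arrangements: (6-1)! = 120.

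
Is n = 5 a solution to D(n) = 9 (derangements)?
No
D(5) = (5-1)·[D(4) + D(3)] = 4·[9 + 2] = 44, which does not equal 9.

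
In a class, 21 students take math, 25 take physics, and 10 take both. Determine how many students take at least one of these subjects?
|A∪B| = |A|+|B|-|A∩B| = 21+25-10 = 36.
Final answer: 36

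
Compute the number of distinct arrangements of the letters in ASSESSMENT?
Word has 10 letters (A=1, S=4, E=2, M=1, N=1, T=1). Arrangements: 10!/Π(k!) = 75,600.
Final answer: 75,600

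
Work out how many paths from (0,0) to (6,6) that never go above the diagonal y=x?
132

Reasoning: Counted by the Catalan number C_6: C_6 = C(12,6)/(6+1) = 924/7 = 132.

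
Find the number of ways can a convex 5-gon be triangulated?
5

Working:
Using the Catalan number formula: C_n = C(2n, n) / (n+1)
C_3 = C(6, 3) / (3+1)
     = 20 / 4
     = 5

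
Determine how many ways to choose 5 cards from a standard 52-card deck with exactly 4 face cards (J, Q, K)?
19,800
12 face cards and 40 non-face cards: C(12,4) × C(40,1) = 495 × 40 = 19,800.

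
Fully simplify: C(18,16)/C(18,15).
C(n,k+1)/C(n,k) = (n−k)/(k+1). Here (18−15)/(15+1) = 3/16 = 3/16.
Final answer: 3/16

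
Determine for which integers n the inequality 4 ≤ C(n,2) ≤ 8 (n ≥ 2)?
C(3,2)=3; C(4,2)=6; C(5,2)=10. So valid n = 4.
Final answer: 4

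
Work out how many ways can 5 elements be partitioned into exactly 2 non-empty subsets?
15

Reasoning: This equals S(5,2), the Stirling number of the 2nd kind.
Using the Stirling recurrence: S(n,k) = k·S(n-1,k) + S(n-1,k-1)
S(5,2) = 2·S(4,2) + S(4,1)
         = 2·7 + 1
         = 14 + 1
         = 15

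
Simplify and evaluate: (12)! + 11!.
518,918,400

Solution: (12)! + 11! = (12)·11! + 11! = (12+1)·11! = 13·11! = 518,918,400.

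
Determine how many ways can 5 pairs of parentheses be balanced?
42

Working:
Using the Catalan number formula: C_n = C(2n, n) / (n+1)
C_5 = C(10, 5) / (5+1)
     = 252 / 6
     = 42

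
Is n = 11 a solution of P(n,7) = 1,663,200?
P(11,7) = 11·10·9·8·7·6·5 = 1,663,200, which equals 1,663,200.
Final answer: Yes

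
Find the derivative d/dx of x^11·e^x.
(11x^10 + x^11)e^x

Product rule: d/dx[x^11]·e^x + x^11·d/dx[e^x] = 11x^{10}e^x + x^11e^x.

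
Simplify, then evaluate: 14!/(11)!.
This equals 14×13×12 = 2,184.

Answer: 2,184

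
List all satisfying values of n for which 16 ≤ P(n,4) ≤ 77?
4

Reasoning: P(3,4)=0; P(4,4)=24; P(5,4)=120. So valid n = 4.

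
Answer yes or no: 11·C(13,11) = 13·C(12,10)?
Absorption identity k·C(n,k) = n·C(n-1,k-1). LHS = 11·78 = 858; RHS = 13·66 = 858.

Answer: Yes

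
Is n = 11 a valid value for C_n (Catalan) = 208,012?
No

Solution: C_11 = C(22,11)/(11+1) = 705,432/12 = 58,786, which does not equal 208,012.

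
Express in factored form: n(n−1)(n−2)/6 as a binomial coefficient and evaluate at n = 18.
C(n,3); C(18,3) = 816

Solution: n(n−1)(n−2)/6 = n!/(3!(n−3)!) = C(n,3). At n = 18: C(18,3) = 816.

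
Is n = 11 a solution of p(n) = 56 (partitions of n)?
Yes

Solution: Pentagonal recurrence p(n) = p(n−1) + p(n−2) − p(n−5) − p(n−7) + …: p(11) = p(10) + p(9) − p(6) − p(4) = 42 + 30 − 11 − 5 = 56, which equals 56.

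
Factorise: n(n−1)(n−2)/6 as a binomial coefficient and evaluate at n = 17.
C(n,3); C(17,3) = 680

n(n−1)(n−2)/6 = n!/(3!(n−3)!) = C(n,3). At n = 17: C(17,3) = 680.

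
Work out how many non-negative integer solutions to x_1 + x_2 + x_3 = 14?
120

Solution: C(14+3-1, 3-1) = 120.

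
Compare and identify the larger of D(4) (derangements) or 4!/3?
D(4)
D(4) = (4-1)·[D(3) + D(2)] = 3·[2 + 1] = 9; 4!/3 = 24/3 = 8.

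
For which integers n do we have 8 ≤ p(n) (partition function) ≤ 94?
6, 7, 8, 9, 10, 11, 12

Tabulating p(n) via p(n) = p(n−1) + p(n−2) − p(n−5) − p(n−7) + …: p(5)=7; p(6)=11; p(7)=15; p(8)=22; p(9)=30; p(10)=42; p(11)=56; p(12)=77; p(13)=101. So valid n = 6, 7, 8, 9, 10, 11, 12.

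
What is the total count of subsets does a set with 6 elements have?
64

Each element can be included or excluded: 2^6 = 64.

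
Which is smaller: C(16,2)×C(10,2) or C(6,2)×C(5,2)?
C(16,2)×C(10,2)=5,400, C(6,2)×C(5,2)=150.

Answer: C(6,2)×C(5,2)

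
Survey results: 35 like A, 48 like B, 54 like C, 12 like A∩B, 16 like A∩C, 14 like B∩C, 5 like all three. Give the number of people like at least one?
|A∪B∪C| = 35+48+54-12-16-14+5 = 100.
Final answer: 100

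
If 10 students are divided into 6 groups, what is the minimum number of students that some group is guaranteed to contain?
2

Pigeonhole: ⌈10/6⌉ = 2.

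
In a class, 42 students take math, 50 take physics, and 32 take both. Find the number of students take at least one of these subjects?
60

Solution: |A∪B| = |A|+|B|-|A∩B| = 42+50-32 = 60.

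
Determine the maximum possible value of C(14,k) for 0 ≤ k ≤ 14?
3,432

Maximum at k = 7: C(14,7) = 3,432.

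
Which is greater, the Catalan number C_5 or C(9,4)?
C(9,4)

Solution: C_5 = C(10,5)/(5+1) = 252/6 = 42; C(9,4) = 126.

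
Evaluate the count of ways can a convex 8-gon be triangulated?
132

Solution: Using the Catalan number formula: C_n = C(2n, n) / (n+1)
C_6 = C(12, 6) / (6+1)
     = 924 / 7
     = 132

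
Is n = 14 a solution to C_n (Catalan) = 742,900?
No

Working:
C_14 = C(28,14)/(14+1) = 40,116,600/15 = 2,674,440, which does not equal 742,900.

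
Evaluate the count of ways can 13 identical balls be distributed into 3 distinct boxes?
105

Solution: C(13+3-1, 3-1) = C(15, 2) = 105.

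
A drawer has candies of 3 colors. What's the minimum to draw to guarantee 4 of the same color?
10
Worst case: 3 of each = 9. One more: 10.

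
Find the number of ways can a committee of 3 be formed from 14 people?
364

Explanation: C(14,3) = 14! / (3! × (14-3)!)
         = 14! / (3! × 11!)
         = 364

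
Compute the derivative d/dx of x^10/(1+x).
(10x^9(1+x) - x^10)/(1+x)²

Solution: Quotient rule: [10x^{9}(1+x) - x^10]/(1+x)².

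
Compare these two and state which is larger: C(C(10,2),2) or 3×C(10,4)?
C(C(10,2),2)

Explanation: C(C(10,2),2)=990, 3×C(10,4)=630.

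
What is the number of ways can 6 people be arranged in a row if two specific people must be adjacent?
240

Explanation: Treat pair as unit: (6-1)! arrangements × 2 internal orders = 240.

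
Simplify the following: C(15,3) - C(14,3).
91

Explanation: C(15,3) - C(14,3) = C(14,2) = 91.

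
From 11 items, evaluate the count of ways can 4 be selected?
330
C(11,4) = 11! / (4! × (11-4)!)
         = 11! / (4! × 7!)
         = 330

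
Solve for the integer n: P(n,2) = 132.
P(n,2) = n(n−1) is increasing in n; n(n−1) ≈ (n−0.5)^2 = 132 gives n ≈ 12.0. Check: P(10,2) = 90, P(11,2) = 110, P(12,2) = 132 ✓. So n = 12.
Final answer: 12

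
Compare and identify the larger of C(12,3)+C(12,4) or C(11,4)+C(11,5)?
C(11,4)+C(11,5)

Solution: First=715, Second=792.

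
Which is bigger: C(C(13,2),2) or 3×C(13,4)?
C(C(13,2),2)

C(C(13,2),2)=3,003, 3×C(13,4)=2,145.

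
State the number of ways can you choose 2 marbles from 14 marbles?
91

C(14,2) = 14! / (2! × (14-2)!)
         = 14! / (2! × 12!)
         = 91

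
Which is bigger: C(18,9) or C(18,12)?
C(18,9)

Reasoning: C(18,9)=48,620, C(18,12)=18,564.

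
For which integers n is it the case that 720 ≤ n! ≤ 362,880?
6, 7, 8, 9

n! is strictly increasing; 6! = 720 and 9! = 362,880, so valid n = 6, 7, 8, 9.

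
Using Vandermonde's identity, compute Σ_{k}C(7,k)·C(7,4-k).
1,001

Explanation: = C(7+7,4) = C(14,4) = 1,001.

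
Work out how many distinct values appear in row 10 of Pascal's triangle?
Row 10 has entries C(10,0)..C(10,10); by symmetry C(10,k)=C(10,10-k), giving 6 distinct values.

Answer: 6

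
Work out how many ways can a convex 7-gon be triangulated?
42

Solution: Using the Catalan number formula: C_n = C(2n, n) / (n+1)
C_5 = C(10, 5) / (5+1)
     = 252 / 6
     = 42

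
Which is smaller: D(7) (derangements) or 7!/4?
7!/4

Reasoning: D(7) = (7-1)·[D(6) + D(5)] = 6·[265 + 44] = 1,854; 7!/4 = 5,040/4 = 1,260.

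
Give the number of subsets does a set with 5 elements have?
Each element can be included or excluded: 2^5 = 32.
Final answer: 32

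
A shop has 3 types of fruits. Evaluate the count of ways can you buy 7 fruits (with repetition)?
Stars and bars: C(7+3-1, 7) = C(9, 7) = 36.

Answer: 36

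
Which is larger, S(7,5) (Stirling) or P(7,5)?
P(7,5)

Explanation: S(7,5) = 5·S(6,5) + S(6,4) = 5·15 + 65 = 140; P(7,5) = 2,520.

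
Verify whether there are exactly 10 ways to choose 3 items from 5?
True

Working:
C(5,3) = 10.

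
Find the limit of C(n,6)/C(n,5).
∞

Explanation: C(n,6)/C(n,5) = (n-5)/6 → ∞ as n → ∞.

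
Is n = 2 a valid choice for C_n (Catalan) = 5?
C_2 = C(4,2)/(2+1) = 6/3 = 2, which does not equal 5.

Answer: No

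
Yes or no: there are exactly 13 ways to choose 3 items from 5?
No

C(5,3) = 10 ≠ 13.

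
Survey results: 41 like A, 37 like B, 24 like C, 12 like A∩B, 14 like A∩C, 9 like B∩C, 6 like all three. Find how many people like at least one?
73
|A∪B∪C| = 41+37+24-12-14-9+6 = 73.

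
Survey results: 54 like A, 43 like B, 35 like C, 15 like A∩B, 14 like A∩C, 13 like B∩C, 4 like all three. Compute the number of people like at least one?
94

Reasoning: |A∪B∪C| = 54+43+35-15-14-13+4 = 94.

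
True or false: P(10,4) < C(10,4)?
False

Reasoning: P(10,4) = 5,040 and C(10,4) = 210; P(n,r) = r! × C(n,r) so P > C whenever r ≥ 2.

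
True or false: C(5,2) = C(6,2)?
False

Reasoning: LHS = C(5,2) = 10; RHS = C(6,2) = 15. 10 ≠ 15, so the statement does not hold.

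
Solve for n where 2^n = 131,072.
17

Reasoning: 131,072 = 1,024 × 128 = 2^10 × 2^7 = 2^17, so n = 17.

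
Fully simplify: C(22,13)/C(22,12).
C(n,k+1)/C(n,k) = (n−k)/(k+1). Here (22−12)/(12+1) = 10/13 = 10/13.

Answer: 10/13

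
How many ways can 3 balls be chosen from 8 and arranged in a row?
336

Reasoning: P(8,3) = 8!/(8-3)! = 336.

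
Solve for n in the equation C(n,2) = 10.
C(n,2) = n(n−1)/2! is increasing in n, and n(n−1) = 2!·10 = 20 ≈ (n−0.5)^2 gives n ≈ 5.0. Check: C(3,2) = 3, C(4,2) = 6, C(5,2) = 10 ✓. So n = 5.
Final answer: 5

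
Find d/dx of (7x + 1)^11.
77(7x + 1)^10

Solution: Chain rule: 11(7x+1)^{10} × 7 = 77(7x+1)^{10}.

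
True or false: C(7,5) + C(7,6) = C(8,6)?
True

Pascal's identity C(n,k) + C(n,k+1) = C(n+1,k+1): 21 + 7 = 28 = C(8,6).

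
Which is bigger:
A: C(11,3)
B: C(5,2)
A

Explanation: A=C(11,3)=165, B=C(5,2)=10.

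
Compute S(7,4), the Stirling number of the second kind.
350

Using the Stirling recurrence: S(n,k) = k·S(n-1,k) + S(n-1,k-1)
S(7,4) = 4·S(6,4) + S(6,3)
         = 4·65 + 90
         = 260 + 90
         = 350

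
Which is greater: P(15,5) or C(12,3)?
P(15,5)=360,360, C(12,3)=220.
Final answer: P(15,5)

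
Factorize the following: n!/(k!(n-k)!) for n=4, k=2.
C(4,2) = 6

Solution: This is the binomial coefficient C(4,2) = 6.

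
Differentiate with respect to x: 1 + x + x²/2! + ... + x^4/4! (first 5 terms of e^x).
1 + x + x²/2! + ... + x^3/3!

Explanation: Differentiating term by term gives the first 4 terms of e^x.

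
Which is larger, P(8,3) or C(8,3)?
P(8,3)=336, C(8,3)=56.
Final answer: P(8,3)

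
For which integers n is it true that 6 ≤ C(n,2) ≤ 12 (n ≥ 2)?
C(3,2)=3; C(4,2)=6; C(5,2)=10; C(6,2)=15. So valid n = 4, 5.

Answer: 4, 5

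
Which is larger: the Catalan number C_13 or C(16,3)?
C_13 = C(26,13)/(13+1) = 10,400,600/14 = 742,900; C(16,3) = 560.

Answer: C_13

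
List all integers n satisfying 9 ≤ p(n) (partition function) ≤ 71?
6, 7, 8, 9, 10, 11
Tabulating p(n) via p(n) = p(n−1) + p(n−2) − p(n−5) − p(n−7) + …: p(5)=7; p(6)=11; p(7)=15; p(8)=22; p(9)=30; p(10)=42; p(11)=56; p(12)=77. So valid n = 6, 7, 8, 9, 10, 11.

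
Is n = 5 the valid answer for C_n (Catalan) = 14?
No

Reasoning: C_5 = C(10,5)/(5+1) = 252/6 = 42, which does not equal 14.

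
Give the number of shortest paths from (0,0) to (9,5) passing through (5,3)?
840

Working:
To (5,3): C(8,5)=56. From there: C(6,4)=15. Total: 840.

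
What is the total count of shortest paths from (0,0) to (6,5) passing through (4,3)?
210

Working:
To (4,3): C(7,4)=35. From there: C(4,2)=6. Total: 210.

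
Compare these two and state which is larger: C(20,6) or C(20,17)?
C(20,6)

C(20,6)=38,760, C(20,17)=1,140.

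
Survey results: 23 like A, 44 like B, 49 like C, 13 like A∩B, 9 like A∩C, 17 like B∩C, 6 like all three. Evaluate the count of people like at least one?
83
|A∪B∪C| = 23+44+49-13-9-17+6 = 83.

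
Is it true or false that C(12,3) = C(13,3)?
False

Working:
LHS = C(12,3) = 220; RHS = C(13,3) = 286. 220 ≠ 286, so the statement does not hold.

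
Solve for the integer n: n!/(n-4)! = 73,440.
n!/(n-4)! = n×(n-1)×(n-2)×(n-3), a product of 4 consecutive integers ≈ (n−1.5)^4. 73,440^(1/4) + 1.5 ≈ 18.0; check n = 18: 18×17×16×15 = 73,440 ✓. So n = 18.
Final answer: 18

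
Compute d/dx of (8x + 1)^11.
88(8x + 1)^10

Explanation: Chain rule: 11(8x+1)^{10} × 8 = 88(8x+1)^{10}.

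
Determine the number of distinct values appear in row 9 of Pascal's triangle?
5

Reasoning: Row 9 has entries C(9,0)..C(9,9); by symmetry C(9,k)=C(9,9-k), giving 5 distinct values.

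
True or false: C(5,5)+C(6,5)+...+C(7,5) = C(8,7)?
False

Reasoning: Hockey stick identity gives Σ = C(8,6) = 28; RHS C(8,7) = 8.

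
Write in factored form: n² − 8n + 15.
(n − 3)(n − 5)

Seek roots whose sum is 8 and product is 15: (3, 5). So n² − 8n + 15 = (n − 3)(n − 5).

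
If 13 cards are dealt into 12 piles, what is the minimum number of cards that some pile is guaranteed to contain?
Pigeonhole: ⌈13/12⌉ = 2.
Final answer: 2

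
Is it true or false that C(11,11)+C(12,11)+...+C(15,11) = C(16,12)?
True

Working:
Hockey stick identity gives Σ = C(16,12) = 1,820; RHS C(16,12) = 1,820.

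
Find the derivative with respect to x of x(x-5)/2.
d/dx[(x-0)(x-5)] = (x-5) + (x-0) = 2x - 5. Dividing by 2 gives (2x - 5)/2.
Final answer: (2x - 5)/2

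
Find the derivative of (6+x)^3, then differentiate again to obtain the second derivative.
6(6+x)^1

First derivative: 3(6+x)^{2}. Second derivative: 3·2·(6+x)^{1} = 6(6+x)^{1}.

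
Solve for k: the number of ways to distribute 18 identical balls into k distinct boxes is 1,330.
4

Explanation: Stars and bars: the count is C(18+k−1, k−1), increasing in k. k=2: C(19,1) = 19, k=3: C(20,2) = 190, k=4: C(21,3) = 1,330 ✓. So k = 4.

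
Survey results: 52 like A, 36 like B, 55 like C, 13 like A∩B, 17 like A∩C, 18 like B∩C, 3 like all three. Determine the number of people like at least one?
98

Explanation: |A∪B∪C| = 52+36+55-13-17-18+3 = 98.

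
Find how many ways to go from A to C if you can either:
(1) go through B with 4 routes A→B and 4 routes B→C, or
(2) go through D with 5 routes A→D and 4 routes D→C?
Route via B: 4×4=16. Route via D: 5×4=20. Total: 36.
Final answer: 36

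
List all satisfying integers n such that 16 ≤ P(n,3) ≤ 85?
P(3,3)=6; P(4,3)=24; P(5,3)=60; P(6,3)=120. So valid n = 4, 5.

Answer: 4, 5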